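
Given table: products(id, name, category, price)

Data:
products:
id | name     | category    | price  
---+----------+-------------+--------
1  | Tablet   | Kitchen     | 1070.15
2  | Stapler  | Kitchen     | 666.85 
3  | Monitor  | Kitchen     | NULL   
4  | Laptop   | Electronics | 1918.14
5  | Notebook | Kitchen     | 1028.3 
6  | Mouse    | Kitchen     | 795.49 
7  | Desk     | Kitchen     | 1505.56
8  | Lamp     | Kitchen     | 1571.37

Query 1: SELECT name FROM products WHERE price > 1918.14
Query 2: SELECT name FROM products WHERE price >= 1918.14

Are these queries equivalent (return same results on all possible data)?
No, not equivalent

Query 1 returns: []
Query 2 returns: [('Laptop',)]

Reason: > vs >= gives different results when price = 1918.14 exists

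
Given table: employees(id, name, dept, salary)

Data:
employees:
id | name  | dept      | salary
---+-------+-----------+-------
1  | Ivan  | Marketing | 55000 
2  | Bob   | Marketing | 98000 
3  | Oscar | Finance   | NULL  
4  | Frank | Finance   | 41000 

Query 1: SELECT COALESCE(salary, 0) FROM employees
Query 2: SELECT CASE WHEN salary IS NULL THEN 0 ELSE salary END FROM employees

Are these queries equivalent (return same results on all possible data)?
Yes, equivalent

Both queries return: [(0,), (41000,), (55000,), (98000,)]

Reason: COALESCE vs CASE for NULL handling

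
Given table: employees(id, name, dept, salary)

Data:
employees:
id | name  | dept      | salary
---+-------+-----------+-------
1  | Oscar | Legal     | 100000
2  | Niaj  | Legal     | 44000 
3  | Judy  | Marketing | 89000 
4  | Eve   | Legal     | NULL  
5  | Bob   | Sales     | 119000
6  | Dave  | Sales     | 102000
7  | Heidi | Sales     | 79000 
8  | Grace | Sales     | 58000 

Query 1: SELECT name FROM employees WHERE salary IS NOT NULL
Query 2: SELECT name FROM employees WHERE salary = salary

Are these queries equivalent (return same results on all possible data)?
Yes, equivalent

Both queries return: [('Bob',), ('Dave',), ('Grace',), ('Heidi',), ('Judy',), ('Niaj',), ('Oscar',)]

Reason: IS NOT NULL vs self-equality (both exclude NULLs)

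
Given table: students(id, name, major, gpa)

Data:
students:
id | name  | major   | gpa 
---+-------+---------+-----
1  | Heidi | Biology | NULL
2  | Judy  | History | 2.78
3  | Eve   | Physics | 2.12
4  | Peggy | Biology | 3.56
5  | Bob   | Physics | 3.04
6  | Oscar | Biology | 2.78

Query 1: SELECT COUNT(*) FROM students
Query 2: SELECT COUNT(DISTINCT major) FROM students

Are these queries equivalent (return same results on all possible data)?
No, not equivalent

Query 1 returns: [(6,)]
Query 2 returns: [(3,)]

Reason: COUNT(*) counts rows, COUNT(DISTINCT major) counts unique majors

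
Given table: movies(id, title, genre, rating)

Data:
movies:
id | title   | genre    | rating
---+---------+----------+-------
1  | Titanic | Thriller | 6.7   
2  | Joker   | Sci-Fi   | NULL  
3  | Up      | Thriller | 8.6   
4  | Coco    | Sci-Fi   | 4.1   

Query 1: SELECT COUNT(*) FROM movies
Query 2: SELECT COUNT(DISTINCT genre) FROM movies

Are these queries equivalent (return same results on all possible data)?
No, not equivalent

Query 1 returns: [(4,)]
Query 2 returns: [(2,)]

Reason: COUNT(*) counts rows, COUNT(DISTINCT genre) counts unique genres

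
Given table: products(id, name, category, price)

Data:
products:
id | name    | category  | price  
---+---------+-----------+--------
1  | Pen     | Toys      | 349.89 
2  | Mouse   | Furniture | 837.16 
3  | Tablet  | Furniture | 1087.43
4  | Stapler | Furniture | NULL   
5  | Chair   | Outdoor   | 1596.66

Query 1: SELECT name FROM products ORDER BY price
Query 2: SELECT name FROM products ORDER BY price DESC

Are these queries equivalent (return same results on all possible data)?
No, not equivalent

Query 1 returns: [('Stapler',), ('Pen',), ('Mouse',), ('Tablet',), ('Chair',)]
Query 2 returns: [('Chair',), ('Tablet',), ('Mouse',), ('Pen',), ('Stapler',)]

Reason: ASC vs DESC gives opposite ordering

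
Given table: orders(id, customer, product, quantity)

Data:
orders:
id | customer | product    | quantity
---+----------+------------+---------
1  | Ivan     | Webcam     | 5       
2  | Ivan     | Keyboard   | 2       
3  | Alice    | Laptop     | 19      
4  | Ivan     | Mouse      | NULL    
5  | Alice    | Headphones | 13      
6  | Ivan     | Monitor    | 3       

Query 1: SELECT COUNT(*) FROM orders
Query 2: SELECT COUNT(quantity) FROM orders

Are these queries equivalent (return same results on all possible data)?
No, not equivalent

Query 1 returns: [(6,)]
Query 2 returns: [(5,)]

Reason: COUNT(*) includes NULLs, COUNT(column) excludes them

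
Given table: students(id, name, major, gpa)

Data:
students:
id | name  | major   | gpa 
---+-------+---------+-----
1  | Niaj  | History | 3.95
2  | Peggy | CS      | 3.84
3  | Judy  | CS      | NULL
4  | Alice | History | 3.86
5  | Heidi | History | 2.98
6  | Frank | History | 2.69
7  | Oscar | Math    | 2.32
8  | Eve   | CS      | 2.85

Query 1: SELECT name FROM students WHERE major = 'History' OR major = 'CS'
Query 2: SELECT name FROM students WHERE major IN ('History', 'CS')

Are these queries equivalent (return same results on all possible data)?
Yes, equivalent

Both queries return: [('Alice',), ('Eve',), ('Frank',), ('Heidi',), ('Judy',), ('Niaj',), ('Peggy',)]

Reason: OR vs IN are equivalent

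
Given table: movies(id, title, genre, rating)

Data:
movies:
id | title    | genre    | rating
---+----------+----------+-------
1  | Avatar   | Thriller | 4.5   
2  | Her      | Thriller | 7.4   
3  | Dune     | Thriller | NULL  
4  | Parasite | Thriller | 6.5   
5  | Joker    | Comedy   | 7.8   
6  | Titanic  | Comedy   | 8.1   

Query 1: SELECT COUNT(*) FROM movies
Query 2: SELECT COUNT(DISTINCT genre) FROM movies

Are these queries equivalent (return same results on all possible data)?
No, not equivalent

Query 1 returns: [(6,)]
Query 2 returns: [(2,)]

Reason: COUNT(*) counts rows, COUNT(DISTINCT genre) counts unique genres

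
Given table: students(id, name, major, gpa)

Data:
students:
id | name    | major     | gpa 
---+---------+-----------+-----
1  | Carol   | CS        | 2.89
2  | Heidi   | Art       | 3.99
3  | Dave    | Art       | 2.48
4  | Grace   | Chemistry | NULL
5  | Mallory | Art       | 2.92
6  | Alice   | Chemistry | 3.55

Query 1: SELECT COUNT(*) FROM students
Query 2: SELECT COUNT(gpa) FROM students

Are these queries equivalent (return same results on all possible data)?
No, not equivalent

Query 1 returns: [(6,)]
Query 2 returns: [(5,)]

Reason: COUNT(*) includes NULLs, COUNT(column) excludes them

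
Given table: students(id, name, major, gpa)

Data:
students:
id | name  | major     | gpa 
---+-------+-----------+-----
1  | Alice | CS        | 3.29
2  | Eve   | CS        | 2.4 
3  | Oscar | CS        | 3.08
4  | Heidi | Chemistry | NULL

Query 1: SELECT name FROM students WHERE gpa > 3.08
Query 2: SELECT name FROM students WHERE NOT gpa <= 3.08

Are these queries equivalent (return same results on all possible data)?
Yes, equivalent

Both queries return: [('Alice',)]

Reason: Both filter gpa > 3.08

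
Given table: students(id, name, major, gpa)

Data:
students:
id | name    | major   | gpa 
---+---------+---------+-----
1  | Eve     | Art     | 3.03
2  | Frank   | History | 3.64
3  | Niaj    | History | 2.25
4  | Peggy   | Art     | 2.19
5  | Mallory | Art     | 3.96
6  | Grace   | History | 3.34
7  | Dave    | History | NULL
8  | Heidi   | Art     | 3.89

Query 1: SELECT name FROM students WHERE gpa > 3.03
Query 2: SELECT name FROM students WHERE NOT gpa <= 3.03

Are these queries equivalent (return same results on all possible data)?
Yes, equivalent

Both queries return: [('Frank',), ('Grace',), ('Heidi',), ('Mallory',)]

Reason: Both filter gpa > 3.03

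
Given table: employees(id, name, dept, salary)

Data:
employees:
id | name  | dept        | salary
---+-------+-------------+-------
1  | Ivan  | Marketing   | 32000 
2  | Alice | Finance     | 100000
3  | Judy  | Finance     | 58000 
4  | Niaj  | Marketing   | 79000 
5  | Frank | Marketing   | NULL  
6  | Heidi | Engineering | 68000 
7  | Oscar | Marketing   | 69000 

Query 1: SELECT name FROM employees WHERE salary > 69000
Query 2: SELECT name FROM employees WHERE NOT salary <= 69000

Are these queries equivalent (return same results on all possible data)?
Yes, equivalent

Both queries return: [('Alice',), ('Niaj',)]

Reason: Both filter salary > 69000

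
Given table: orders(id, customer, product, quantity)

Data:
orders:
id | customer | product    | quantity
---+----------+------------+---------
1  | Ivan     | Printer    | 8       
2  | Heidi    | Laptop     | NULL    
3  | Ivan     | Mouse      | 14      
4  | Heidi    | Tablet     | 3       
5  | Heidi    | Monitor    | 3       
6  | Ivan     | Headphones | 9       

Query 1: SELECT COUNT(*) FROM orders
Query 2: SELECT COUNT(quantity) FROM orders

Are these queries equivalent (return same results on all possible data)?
No, not equivalent

Query 1 returns: [(6,)]
Query 2 returns: [(5,)]

Reason: COUNT(*) includes NULLs, COUNT(column) excludes them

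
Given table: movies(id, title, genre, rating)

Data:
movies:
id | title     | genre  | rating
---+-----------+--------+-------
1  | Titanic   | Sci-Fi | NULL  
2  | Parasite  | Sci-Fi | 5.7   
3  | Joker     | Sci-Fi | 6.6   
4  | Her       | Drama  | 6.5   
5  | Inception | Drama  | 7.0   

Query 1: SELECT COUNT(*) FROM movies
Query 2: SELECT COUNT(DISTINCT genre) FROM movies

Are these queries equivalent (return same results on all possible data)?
No, not equivalent

Query 1 returns: [(5,)]
Query 2 returns: [(2,)]

Reason: COUNT(*) counts rows, COUNT(DISTINCT genre) counts unique genres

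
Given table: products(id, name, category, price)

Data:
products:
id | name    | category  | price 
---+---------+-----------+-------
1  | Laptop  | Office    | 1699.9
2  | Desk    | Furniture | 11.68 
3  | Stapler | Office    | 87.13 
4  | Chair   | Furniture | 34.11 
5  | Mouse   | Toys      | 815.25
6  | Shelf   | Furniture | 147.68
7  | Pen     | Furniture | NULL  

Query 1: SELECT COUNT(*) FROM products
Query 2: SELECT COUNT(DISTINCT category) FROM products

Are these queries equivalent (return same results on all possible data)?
No, not equivalent

Query 1 returns: [(7,)]
Query 2 returns: [(3,)]

Reason: COUNT(*) counts rows, COUNT(DISTINCT category) counts unique categorys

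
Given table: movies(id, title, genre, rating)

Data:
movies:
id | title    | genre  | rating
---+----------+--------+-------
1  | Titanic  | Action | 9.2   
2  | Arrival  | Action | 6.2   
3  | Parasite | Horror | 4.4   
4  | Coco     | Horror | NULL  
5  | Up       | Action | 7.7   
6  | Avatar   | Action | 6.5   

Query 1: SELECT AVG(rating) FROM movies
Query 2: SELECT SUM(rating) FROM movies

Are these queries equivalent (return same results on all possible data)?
No, not equivalent

Query 1 returns: [(6.8,)]
Query 2 returns: [(34.0,)]

Reason: AVG vs SUM give different aggregate values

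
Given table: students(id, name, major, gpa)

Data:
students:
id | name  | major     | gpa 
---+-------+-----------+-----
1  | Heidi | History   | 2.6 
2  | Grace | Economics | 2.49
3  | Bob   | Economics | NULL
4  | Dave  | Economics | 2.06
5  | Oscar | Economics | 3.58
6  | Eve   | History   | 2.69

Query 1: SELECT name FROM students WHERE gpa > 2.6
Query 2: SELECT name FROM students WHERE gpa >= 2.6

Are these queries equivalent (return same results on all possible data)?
No, not equivalent

Query 1 returns: [('Oscar',), ('Eve',)]
Query 2 returns: [('Heidi',), ('Oscar',), ('Eve',)]

Reason: > vs >= gives different results when gpa = 2.6 exists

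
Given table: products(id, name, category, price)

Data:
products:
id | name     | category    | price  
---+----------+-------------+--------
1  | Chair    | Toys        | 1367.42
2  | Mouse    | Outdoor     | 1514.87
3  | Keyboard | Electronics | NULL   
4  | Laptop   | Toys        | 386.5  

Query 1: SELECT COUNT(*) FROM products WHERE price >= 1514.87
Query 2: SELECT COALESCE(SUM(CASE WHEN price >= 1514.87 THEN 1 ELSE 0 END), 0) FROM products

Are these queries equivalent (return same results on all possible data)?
Yes, equivalent

Both queries return: [(1,)]

Reason: COUNT with WHERE vs conditional SUM (COALESCE handles empty-table NULL)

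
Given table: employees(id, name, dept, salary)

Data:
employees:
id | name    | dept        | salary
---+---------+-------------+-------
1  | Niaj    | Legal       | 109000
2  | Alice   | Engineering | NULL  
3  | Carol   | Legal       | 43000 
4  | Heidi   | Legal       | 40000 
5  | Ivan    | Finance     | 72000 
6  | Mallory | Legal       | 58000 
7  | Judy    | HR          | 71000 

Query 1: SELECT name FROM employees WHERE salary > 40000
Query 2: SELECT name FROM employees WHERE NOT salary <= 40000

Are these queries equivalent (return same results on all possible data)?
Yes, equivalent

Both queries return: [('Carol',), ('Ivan',), ('Judy',), ('Mallory',), ('Niaj',)]

Reason: Both filter salary > 40000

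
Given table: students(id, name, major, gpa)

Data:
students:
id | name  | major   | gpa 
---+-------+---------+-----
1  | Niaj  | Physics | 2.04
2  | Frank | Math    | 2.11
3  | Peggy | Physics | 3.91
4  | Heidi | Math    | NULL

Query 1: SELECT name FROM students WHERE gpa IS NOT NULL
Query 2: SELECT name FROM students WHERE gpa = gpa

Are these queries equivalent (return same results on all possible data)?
Yes, equivalent

Both queries return: [('Frank',), ('Niaj',), ('Peggy',)]

Reason: IS NOT NULL vs self-equality (both exclude NULLs)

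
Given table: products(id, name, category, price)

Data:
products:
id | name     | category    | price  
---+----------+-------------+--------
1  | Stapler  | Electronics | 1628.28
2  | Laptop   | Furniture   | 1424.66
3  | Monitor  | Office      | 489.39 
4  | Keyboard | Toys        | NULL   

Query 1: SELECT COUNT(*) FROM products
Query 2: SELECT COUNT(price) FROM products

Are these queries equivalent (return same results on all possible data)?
No, not equivalent

Query 1 returns: [(4,)]
Query 2 returns: [(3,)]

Reason: COUNT(*) includes NULLs, COUNT(column) excludes them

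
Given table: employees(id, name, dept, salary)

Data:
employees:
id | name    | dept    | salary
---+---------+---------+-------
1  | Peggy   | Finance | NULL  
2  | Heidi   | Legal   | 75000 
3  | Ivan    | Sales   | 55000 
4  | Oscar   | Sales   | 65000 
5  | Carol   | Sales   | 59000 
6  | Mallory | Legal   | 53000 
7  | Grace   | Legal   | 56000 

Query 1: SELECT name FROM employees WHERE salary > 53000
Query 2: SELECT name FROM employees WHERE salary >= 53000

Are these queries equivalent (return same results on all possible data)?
No, not equivalent

Query 1 returns: [('Heidi',), ('Ivan',), ('Oscar',), ('Carol',), ('Grace',)]
Query 2 returns: [('Heidi',), ('Ivan',), ('Oscar',), ('Carol',), ('Mallory',), ('Grace',)]

Reason: > vs >= gives different results when salary = 53000 exists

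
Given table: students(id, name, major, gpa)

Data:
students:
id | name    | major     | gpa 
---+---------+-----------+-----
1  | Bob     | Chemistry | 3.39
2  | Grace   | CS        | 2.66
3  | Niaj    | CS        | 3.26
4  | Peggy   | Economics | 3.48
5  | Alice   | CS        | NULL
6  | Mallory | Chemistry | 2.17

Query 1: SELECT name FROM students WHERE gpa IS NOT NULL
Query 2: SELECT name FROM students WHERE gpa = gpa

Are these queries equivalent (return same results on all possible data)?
Yes, equivalent

Both queries return: [('Bob',), ('Grace',), ('Mallory',), ('Niaj',), ('Peggy',)]

Reason: IS NOT NULL vs self-equality (both exclude NULLs)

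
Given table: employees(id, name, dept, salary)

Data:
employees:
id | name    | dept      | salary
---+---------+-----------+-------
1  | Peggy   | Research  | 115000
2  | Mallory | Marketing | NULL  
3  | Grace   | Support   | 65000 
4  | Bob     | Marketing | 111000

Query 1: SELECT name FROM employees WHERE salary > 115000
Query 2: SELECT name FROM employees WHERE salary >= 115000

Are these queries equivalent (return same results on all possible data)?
No, not equivalent

Query 1 returns: []
Query 2 returns: [('Peggy',)]

Reason: > vs >= gives different results when salary = 115000 exists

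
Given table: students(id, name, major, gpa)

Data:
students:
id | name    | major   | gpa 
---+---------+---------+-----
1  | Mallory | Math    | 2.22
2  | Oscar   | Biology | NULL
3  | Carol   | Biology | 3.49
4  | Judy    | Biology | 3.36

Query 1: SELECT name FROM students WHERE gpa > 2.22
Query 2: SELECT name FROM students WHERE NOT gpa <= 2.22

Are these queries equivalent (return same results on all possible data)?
Yes, equivalent

Both queries return: [('Carol',), ('Judy',)]

Reason: Both filter gpa > 2.22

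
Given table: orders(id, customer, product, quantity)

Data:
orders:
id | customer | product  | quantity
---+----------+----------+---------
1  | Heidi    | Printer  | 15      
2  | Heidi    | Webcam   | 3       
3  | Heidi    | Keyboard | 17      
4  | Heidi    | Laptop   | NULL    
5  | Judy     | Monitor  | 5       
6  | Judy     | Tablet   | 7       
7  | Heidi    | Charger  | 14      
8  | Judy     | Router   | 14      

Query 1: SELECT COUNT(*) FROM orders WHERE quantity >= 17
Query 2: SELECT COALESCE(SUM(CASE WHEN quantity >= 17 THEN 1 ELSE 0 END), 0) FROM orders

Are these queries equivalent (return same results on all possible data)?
Yes, equivalent

Both queries return: [(1,)]

Reason: COUNT with WHERE vs conditional SUM (COALESCE handles empty-table NULL)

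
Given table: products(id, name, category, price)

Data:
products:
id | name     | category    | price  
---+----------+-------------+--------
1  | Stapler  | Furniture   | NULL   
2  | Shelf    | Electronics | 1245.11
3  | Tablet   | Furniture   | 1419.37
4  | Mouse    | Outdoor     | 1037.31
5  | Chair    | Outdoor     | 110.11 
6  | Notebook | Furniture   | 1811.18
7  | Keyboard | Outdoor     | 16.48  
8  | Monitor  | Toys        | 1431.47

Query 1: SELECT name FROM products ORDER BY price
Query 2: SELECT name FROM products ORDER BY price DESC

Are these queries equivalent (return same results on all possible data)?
No, not equivalent

Query 1 returns: [('Stapler',), ('Keyboard',), ('Chair',), ('Mouse',), ('Shelf',), ('Tablet',), ('Monitor',), ('Notebook',)]
Query 2 returns: [('Notebook',), ('Monitor',), ('Tablet',), ('Shelf',), ('Mouse',), ('Chair',), ('Keyboard',), ('Stapler',)]

Reason: ASC vs DESC gives opposite ordering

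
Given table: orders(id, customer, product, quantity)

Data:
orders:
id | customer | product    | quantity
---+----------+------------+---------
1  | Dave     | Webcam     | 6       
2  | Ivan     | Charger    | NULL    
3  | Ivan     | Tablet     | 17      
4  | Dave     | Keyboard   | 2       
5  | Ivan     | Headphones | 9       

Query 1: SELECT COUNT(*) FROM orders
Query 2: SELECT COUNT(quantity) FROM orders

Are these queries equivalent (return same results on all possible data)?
No, not equivalent

Query 1 returns: [(5,)]
Query 2 returns: [(4,)]

Reason: COUNT(*) includes NULLs, COUNT(column) excludes them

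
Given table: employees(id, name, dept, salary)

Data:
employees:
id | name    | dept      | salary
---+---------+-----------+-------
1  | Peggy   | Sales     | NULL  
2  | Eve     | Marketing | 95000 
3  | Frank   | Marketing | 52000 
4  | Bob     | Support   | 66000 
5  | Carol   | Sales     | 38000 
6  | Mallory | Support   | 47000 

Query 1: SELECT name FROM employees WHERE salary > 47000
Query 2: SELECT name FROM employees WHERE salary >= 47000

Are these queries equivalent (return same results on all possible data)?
No, not equivalent

Query 1 returns: [('Eve',), ('Frank',), ('Bob',)]
Query 2 returns: [('Eve',), ('Frank',), ('Bob',), ('Mallory',)]

Reason: > vs >= gives different results when salary = 47000 exists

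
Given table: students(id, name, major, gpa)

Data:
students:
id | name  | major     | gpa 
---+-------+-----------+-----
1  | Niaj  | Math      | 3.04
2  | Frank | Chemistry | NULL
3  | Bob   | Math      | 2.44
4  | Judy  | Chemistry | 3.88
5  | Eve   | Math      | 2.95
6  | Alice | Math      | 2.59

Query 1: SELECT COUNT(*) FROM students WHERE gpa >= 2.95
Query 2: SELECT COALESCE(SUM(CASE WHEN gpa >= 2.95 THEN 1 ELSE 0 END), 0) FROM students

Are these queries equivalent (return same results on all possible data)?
Yes, equivalent

Both queries return: [(3,)]

Reason: COUNT with WHERE vs conditional SUM (COALESCE handles empty-table NULL)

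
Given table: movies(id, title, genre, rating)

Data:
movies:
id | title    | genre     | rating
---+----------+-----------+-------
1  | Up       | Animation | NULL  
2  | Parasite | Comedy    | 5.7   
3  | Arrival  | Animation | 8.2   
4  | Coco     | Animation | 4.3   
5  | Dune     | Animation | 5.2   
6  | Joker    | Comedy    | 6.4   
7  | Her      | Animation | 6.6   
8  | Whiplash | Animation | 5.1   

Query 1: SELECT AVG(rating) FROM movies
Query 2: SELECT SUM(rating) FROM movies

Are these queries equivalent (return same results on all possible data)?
No, not equivalent

Query 1 returns: [(5.928571428571429,)]
Query 2 returns: [(41.5,)]

Reason: AVG vs SUM give different aggregate values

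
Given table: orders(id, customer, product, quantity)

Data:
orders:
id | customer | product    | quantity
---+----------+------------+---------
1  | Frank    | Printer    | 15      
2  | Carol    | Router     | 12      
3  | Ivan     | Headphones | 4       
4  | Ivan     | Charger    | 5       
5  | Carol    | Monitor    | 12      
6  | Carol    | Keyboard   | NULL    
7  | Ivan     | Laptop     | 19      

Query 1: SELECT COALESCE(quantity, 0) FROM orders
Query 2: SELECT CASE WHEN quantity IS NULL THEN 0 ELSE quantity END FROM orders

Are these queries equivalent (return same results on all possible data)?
Yes, equivalent

Both queries return: [(0,), (4,), (5,), (12,), (12,), (15,), (19,)]

Reason: COALESCE vs CASE for NULL handling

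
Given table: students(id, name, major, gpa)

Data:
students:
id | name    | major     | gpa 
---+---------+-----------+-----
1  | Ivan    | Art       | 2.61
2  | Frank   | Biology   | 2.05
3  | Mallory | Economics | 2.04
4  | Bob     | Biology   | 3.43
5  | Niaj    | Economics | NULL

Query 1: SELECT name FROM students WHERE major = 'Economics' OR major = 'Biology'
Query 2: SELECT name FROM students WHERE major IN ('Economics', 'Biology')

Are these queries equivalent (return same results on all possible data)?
Yes, equivalent

Both queries return: [('Bob',), ('Frank',), ('Mallory',), ('Niaj',)]

Reason: OR vs IN are equivalent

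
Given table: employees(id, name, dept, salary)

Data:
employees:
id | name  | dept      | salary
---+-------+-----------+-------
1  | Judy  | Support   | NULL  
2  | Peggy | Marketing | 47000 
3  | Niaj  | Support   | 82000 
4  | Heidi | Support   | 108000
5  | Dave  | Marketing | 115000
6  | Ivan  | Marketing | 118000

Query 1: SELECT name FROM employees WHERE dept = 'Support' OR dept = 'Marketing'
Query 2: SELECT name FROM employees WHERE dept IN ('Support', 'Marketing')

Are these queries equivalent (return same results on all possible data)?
Yes, equivalent

Both queries return: [('Dave',), ('Heidi',), ('Ivan',), ('Judy',), ('Niaj',), ('Peggy',)]

Reason: OR vs IN are equivalent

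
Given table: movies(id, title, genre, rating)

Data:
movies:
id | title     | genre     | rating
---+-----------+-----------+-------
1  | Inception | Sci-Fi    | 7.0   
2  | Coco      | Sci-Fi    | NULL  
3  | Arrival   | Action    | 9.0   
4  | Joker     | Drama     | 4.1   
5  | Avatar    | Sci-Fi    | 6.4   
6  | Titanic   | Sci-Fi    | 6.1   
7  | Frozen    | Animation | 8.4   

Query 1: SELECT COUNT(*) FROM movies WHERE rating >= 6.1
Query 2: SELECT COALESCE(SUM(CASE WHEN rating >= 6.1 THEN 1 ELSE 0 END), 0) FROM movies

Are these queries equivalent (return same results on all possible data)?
Yes, equivalent

Both queries return: [(5,)]

Reason: COUNT with WHERE vs conditional SUM (COALESCE handles empty-table NULL)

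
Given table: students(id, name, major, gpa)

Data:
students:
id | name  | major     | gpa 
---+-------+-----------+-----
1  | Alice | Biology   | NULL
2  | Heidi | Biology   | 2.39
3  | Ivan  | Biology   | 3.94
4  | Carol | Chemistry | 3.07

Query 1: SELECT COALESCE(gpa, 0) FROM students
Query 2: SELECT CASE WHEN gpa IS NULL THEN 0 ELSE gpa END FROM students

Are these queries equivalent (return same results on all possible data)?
Yes, equivalent

Both queries return: [(0,), (2.39,), (3.07,), (3.94,)]

Reason: COALESCE vs CASE for NULL handling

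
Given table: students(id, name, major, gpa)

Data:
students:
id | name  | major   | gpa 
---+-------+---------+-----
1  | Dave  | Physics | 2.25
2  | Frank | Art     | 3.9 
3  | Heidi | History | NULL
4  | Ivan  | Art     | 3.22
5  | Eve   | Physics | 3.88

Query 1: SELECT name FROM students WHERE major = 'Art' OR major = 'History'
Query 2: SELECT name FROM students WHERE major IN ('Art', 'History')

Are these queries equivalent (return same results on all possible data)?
Yes, equivalent

Both queries return: [('Frank',), ('Heidi',), ('Ivan',)]

Reason: OR vs IN are equivalent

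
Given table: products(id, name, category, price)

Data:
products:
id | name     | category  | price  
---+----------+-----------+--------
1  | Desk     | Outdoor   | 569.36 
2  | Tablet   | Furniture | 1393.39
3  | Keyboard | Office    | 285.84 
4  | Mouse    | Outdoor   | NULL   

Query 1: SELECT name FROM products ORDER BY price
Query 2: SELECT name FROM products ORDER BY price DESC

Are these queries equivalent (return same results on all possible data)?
No, not equivalent

Query 1 returns: [('Mouse',), ('Keyboard',), ('Desk',), ('Tablet',)]
Query 2 returns: [('Tablet',), ('Desk',), ('Keyboard',), ('Mouse',)]

Reason: ASC vs DESC gives opposite ordering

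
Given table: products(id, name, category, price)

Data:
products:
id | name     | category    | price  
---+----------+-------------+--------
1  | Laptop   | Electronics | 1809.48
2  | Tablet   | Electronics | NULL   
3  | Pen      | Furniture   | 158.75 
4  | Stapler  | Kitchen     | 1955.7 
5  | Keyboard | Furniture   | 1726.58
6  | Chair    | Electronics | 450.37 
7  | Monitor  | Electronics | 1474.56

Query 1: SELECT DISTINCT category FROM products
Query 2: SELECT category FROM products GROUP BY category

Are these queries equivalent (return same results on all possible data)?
Yes, equivalent

Both queries return: [('Electronics',), ('Furniture',), ('Kitchen',)]

Reason: Both get unique categorys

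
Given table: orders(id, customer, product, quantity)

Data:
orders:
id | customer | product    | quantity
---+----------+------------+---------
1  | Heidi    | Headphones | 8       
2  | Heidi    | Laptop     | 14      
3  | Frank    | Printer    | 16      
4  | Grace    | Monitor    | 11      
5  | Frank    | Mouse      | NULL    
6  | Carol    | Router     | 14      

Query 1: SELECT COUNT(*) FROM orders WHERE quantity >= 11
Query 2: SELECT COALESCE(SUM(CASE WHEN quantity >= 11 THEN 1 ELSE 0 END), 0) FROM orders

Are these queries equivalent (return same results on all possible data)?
Yes, equivalent

Both queries return: [(4,)]

Reason: COUNT with WHERE vs conditional SUM (COALESCE handles empty-table NULL)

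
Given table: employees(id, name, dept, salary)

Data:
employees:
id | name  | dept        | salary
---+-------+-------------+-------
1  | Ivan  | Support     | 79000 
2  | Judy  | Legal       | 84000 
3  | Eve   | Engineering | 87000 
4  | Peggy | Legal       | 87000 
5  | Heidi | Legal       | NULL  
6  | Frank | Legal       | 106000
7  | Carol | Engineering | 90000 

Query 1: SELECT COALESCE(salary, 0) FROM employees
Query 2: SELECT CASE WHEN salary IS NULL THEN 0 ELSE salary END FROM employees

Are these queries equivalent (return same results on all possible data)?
Yes, equivalent

Both queries return: [(0,), (79000,), (84000,), (87000,), (87000,), (90000,), (106000,)]

Reason: COALESCE vs CASE for NULL handling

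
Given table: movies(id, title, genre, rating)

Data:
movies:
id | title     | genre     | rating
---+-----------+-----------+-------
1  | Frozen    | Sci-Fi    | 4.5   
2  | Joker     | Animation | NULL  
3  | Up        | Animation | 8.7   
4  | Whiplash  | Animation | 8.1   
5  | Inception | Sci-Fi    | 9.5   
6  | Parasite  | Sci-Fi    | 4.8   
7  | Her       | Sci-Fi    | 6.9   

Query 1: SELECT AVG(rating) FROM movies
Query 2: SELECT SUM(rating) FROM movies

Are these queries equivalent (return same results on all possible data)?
No, not equivalent

Query 1 returns: [(7.083333333333333,)]
Query 2 returns: [(42.5,)]

Reason: AVG vs SUM give different aggregate values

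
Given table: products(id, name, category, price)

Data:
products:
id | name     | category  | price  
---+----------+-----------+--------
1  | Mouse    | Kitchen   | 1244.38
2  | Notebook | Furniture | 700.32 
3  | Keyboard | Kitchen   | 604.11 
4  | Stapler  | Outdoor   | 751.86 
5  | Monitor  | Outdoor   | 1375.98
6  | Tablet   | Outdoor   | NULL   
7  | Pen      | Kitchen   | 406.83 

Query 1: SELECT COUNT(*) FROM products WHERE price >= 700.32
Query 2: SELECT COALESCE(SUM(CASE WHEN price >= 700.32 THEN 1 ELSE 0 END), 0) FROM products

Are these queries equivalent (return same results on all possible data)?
Yes, equivalent

Both queries return: [(4,)]

Reason: COUNT with WHERE vs conditional SUM (COALESCE handles empty-table NULL)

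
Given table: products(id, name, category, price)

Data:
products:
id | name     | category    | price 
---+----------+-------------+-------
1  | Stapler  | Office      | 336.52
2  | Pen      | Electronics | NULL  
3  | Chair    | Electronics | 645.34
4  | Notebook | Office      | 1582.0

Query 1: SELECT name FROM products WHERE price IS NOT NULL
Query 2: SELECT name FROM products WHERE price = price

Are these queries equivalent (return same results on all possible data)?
Yes, equivalent

Both queries return: [('Chair',), ('Notebook',), ('Stapler',)]

Reason: IS NOT NULL vs self-equality (both exclude NULLs)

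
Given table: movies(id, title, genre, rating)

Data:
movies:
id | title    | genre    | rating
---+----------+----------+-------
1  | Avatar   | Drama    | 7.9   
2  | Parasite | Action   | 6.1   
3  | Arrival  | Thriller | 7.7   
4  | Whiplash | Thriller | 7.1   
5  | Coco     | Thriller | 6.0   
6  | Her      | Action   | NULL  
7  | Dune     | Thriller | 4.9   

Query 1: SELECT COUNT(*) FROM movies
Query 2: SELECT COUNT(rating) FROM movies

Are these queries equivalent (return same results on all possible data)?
No, not equivalent

Query 1 returns: [(7,)]
Query 2 returns: [(6,)]

Reason: COUNT(*) includes NULLs, COUNT(column) excludes them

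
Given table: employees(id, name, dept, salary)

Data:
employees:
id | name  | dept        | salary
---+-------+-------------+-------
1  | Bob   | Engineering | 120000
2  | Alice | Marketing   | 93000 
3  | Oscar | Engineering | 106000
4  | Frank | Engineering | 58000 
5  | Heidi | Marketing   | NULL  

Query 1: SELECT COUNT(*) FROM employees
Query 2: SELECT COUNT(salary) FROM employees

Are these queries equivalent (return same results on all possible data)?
No, not equivalent

Query 1 returns: [(5,)]
Query 2 returns: [(4,)]

Reason: COUNT(*) includes NULLs, COUNT(column) excludes them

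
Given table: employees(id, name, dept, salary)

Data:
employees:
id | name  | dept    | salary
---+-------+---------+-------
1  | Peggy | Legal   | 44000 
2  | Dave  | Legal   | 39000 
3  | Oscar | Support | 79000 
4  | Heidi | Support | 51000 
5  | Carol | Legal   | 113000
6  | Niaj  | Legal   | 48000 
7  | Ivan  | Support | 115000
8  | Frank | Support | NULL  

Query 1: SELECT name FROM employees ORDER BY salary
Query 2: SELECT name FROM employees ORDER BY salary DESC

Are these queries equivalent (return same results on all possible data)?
No, not equivalent

Query 1 returns: [('Frank',), ('Dave',), ('Peggy',), ('Niaj',), ('Heidi',), ('Oscar',), ('Carol',), ('Ivan',)]
Query 2 returns: [('Ivan',), ('Carol',), ('Oscar',), ('Heidi',), ('Niaj',), ('Peggy',), ('Dave',), ('Frank',)]

Reason: ASC vs DESC gives opposite ordering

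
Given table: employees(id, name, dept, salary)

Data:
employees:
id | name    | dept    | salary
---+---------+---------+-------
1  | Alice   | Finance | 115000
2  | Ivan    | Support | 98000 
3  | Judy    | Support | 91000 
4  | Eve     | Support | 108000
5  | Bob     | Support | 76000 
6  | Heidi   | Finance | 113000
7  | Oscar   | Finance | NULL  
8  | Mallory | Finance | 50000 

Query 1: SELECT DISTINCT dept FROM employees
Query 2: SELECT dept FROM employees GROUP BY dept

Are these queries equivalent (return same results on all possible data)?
Yes, equivalent

Both queries return: [('Finance',), ('Support',)]

Reason: Both get unique depts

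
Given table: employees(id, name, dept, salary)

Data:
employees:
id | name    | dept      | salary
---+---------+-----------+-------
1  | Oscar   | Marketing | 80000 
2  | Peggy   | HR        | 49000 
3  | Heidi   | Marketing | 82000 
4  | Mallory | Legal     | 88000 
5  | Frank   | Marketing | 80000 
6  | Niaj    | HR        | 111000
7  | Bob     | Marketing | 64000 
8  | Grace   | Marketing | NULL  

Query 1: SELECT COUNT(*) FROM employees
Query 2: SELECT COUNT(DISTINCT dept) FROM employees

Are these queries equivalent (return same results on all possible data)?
No, not equivalent

Query 1 returns: [(8,)]
Query 2 returns: [(3,)]

Reason: COUNT(*) counts rows, COUNT(DISTINCT dept) counts unique depts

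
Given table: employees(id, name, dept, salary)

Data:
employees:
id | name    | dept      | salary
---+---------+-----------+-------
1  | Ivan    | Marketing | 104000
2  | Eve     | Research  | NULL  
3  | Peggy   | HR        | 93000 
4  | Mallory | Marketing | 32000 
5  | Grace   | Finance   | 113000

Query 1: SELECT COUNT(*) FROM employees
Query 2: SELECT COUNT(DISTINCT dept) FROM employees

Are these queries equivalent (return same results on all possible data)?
No, not equivalent

Query 1 returns: [(5,)]
Query 2 returns: [(4,)]

Reason: COUNT(*) counts rows, COUNT(DISTINCT dept) counts unique depts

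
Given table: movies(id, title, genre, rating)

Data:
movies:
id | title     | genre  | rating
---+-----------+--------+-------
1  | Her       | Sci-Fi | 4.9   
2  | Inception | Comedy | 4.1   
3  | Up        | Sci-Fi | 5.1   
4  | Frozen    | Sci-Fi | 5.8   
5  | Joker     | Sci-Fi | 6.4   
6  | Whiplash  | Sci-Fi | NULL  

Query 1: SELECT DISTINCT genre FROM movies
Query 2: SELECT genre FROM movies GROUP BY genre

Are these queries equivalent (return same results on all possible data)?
Yes, equivalent

Both queries return: [('Comedy',), ('Sci-Fi',)]

Reason: Both get unique genres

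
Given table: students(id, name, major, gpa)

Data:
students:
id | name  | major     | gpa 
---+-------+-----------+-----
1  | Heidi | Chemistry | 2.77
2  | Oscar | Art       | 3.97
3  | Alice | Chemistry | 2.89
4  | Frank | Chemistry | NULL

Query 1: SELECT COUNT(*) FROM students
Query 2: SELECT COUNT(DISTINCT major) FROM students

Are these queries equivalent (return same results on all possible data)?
No, not equivalent

Query 1 returns: [(4,)]
Query 2 returns: [(2,)]

Reason: COUNT(*) counts rows, COUNT(DISTINCT major) counts unique majors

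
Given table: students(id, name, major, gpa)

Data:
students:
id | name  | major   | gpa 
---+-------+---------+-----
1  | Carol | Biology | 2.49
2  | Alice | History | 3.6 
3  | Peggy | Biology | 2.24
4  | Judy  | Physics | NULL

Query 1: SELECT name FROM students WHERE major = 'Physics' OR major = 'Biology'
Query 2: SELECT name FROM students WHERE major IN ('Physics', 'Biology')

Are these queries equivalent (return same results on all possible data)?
Yes, equivalent

Both queries return: [('Carol',), ('Judy',), ('Peggy',)]

Reason: OR vs IN are equivalent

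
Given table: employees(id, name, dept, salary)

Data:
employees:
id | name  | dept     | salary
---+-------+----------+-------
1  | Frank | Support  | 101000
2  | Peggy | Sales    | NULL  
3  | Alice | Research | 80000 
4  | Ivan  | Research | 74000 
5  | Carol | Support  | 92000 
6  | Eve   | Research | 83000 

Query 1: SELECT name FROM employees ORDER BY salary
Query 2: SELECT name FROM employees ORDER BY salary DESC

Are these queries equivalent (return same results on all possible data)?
No, not equivalent

Query 1 returns: [('Peggy',), ('Ivan',), ('Alice',), ('Eve',), ('Carol',), ('Frank',)]
Query 2 returns: [('Frank',), ('Carol',), ('Eve',), ('Alice',), ('Ivan',), ('Peggy',)]

Reason: ASC vs DESC gives opposite ordering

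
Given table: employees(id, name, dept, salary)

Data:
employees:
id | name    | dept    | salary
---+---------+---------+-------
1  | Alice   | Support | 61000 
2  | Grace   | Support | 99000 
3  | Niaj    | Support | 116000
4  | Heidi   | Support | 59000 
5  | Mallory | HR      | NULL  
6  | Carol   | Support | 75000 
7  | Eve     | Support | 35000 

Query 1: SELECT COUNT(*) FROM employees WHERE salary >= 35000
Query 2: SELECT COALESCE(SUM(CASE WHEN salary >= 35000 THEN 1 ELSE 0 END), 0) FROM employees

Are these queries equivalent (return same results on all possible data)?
Yes, equivalent

Both queries return: [(6,)]

Reason: COUNT with WHERE vs conditional SUM (COALESCE handles empty-table NULL)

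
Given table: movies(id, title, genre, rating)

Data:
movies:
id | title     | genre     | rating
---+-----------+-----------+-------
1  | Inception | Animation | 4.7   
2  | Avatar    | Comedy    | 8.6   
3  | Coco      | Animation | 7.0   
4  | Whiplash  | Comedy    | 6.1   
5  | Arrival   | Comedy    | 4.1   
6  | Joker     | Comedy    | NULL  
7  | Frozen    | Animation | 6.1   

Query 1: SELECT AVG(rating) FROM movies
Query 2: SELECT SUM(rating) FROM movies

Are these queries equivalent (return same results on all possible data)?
No, not equivalent

Query 1 returns: [(6.1000000000000005,)]
Query 2 returns: [(36.6,)]

Reason: AVG vs SUM give different aggregate values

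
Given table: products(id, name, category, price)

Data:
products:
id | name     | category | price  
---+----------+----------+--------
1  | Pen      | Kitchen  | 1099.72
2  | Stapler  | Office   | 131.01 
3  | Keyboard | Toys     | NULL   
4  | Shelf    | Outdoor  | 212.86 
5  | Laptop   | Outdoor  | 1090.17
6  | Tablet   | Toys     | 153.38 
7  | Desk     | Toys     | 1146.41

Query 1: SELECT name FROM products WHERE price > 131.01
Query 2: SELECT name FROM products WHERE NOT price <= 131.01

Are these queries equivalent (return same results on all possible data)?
Yes, equivalent

Both queries return: [('Desk',), ('Laptop',), ('Pen',), ('Shelf',), ('Tablet',)]

Reason: Both filter price > 131.01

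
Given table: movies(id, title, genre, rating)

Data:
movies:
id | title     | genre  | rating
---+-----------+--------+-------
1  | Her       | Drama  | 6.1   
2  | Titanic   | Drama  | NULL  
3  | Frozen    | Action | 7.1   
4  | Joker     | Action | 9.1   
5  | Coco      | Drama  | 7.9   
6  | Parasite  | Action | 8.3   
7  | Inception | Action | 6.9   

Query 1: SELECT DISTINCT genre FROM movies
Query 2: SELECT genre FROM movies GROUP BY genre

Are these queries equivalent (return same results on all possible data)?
Yes, equivalent

Both queries return: [('Action',), ('Drama',)]

Reason: Both get unique genres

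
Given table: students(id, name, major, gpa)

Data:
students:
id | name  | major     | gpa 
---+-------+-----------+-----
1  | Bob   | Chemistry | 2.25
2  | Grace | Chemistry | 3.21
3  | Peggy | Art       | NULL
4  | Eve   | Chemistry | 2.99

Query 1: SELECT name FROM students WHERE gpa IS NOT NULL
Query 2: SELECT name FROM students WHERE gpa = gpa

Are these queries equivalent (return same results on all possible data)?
Yes, equivalent

Both queries return: [('Bob',), ('Eve',), ('Grace',)]

Reason: IS NOT NULL vs self-equality (both exclude NULLs)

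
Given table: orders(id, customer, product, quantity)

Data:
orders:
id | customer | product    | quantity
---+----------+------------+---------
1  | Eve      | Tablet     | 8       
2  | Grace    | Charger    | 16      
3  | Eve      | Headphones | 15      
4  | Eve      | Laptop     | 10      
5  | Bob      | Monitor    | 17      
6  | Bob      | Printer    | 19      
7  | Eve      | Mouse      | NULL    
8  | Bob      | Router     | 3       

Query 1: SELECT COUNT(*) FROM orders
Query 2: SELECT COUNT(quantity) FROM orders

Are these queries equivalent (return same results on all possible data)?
No, not equivalent

Query 1 returns: [(8,)]
Query 2 returns: [(7,)]

Reason: COUNT(*) includes NULLs, COUNT(column) excludes them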